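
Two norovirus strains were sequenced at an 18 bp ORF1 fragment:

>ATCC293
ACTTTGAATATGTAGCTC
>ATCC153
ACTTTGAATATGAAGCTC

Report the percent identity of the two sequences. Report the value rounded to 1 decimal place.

A single mismatch occurs at site 13 (T→A).
17 of the 18 sites match, so the percent identity is 17/18 × 100 = 94.4%.

94.4%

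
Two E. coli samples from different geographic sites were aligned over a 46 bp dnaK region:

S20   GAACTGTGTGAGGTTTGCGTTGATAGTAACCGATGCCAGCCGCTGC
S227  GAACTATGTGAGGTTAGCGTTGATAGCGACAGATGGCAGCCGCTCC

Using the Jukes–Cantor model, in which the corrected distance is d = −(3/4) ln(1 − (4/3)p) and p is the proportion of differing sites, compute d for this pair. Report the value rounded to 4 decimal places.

0.1701

Differing sites — 6:G/A; 16:T/A; 27:T/C; 28:A/G; 31:C/A; 36:C/G; 45:G/C.
p = 7/46 = 0.152174.
d = −0.75 · ln(1 − (4/3)·0.152174) = −0.75 · ln(0.797101) = −0.75 · (-0.226774) = 0.1701.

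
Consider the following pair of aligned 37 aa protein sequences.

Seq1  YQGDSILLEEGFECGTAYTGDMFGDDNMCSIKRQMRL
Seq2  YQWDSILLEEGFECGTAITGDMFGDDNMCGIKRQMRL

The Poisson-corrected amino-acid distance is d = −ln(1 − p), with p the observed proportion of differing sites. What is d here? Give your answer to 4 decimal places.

0.0846

Differing sites — 3:G/W; 18:Y/I; 30:S/G.
p = 3/37 = 0.081081.
d = −ln(1 − 0.081081) = −ln(0.918919) = 0.0846.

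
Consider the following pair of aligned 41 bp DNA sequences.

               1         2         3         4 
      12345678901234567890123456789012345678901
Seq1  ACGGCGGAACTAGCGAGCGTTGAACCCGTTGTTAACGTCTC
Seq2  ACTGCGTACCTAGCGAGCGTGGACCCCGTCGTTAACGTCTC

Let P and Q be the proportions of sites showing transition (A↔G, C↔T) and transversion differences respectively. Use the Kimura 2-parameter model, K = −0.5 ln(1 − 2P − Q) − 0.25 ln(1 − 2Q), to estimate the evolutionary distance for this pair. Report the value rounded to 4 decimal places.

0.1635

The sequences differ at positions 3 (G/T, transversion), 7 (G/T, transversion), 9 (A/C, transversion), 21 (T/G, transversion), 24 (A/C, transversion), 30 (T/C, transition).
Of the 6 differences, 1 transition and 5 transversions over 41 sites: P = 1/41 = 0.024390, Q = 5/41 = 0.121951.
d = −0.5·ln(0.829269) − 0.25·ln(0.756098) = −0.5·(-0.187211) − 0.25·(-0.279584) = 0.1635.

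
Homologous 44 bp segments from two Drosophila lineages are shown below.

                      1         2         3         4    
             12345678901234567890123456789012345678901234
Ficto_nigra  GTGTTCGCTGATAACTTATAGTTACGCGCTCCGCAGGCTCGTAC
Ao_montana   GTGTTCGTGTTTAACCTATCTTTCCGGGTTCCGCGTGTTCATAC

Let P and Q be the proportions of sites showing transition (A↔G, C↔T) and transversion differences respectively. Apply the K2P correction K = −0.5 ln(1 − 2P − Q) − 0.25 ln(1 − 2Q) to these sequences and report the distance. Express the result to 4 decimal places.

0.4161

The sequences differ at positions 8 (C/T, transition), 9 (T/G, transversion), 10 (G/T, transversion), 11 (A/T, transversion), 16 (T/C, transition), 20 (A/C, transversion), 21 (G/T, transversion), 24 (A/C, transversion), 27 (C/G, transversion), 29 (C/T, transition), 35 (A/G, transition), 36 (G/T, transversion), 38 (C/T, transition), 41 (G/A, transition).
Of the 14 differences, 6 transitions and 8 transversions over 44 sites: P = 6/44 = 0.136364, Q = 8/44 = 0.181818.
d = −0.5·ln(0.545454) − 0.25·ln(0.636364) = −0.5·(-0.606137) − 0.25·(-0.451985) = 0.4161.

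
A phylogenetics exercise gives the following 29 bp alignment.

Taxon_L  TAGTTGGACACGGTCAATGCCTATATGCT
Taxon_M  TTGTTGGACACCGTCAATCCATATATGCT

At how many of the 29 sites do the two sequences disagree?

Differing sites — 2:A/T; 12:G/C; 19:G/C; 21:C/A.
That gives 4 mismatches out of 29 aligned sites, so the Hamming distance is 4.

4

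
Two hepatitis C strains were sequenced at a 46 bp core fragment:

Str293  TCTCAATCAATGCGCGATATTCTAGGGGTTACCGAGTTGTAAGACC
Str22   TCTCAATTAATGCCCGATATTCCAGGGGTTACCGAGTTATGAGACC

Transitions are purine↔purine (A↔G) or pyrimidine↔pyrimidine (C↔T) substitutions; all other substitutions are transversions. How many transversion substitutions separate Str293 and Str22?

Mismatches occur at site 8 (C→T, transition), site 14 (G→C, transversion), site 23 (T→C, transition), site 39 (G→A, transition), site 41 (A→G, transition).
Of the 5 differences, 4 transitions and 1 transversion, so the answer is 1.

1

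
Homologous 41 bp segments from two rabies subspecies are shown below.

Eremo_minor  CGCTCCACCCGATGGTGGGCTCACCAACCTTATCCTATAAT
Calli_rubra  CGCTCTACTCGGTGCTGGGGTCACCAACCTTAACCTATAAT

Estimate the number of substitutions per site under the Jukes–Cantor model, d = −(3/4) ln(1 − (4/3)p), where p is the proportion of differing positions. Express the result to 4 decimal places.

0.1628

Differing sites — 6:C/T; 9:C/T; 12:A/G; 15:G/C; 20:C/G; 33:T/A.
p = 6/41 = 0.146341.
d = −0.75 · ln(1 − (4/3)·0.146341) = −0.75 · ln(0.804879) = −0.75 · (-0.217063) = 0.1628.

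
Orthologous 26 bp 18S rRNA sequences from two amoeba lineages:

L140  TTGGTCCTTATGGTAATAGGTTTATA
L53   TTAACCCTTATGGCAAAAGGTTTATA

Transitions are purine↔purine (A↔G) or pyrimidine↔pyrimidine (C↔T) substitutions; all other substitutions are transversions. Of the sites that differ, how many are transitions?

Mismatches occur at site 3 (G→A, transition), site 4 (G→A, transition), site 5 (T→C, transition), site 14 (T→C, transition), site 17 (T→A, transversion).
Of the 5 differences, 4 transitions and 1 transversion, so the answer is 4.

4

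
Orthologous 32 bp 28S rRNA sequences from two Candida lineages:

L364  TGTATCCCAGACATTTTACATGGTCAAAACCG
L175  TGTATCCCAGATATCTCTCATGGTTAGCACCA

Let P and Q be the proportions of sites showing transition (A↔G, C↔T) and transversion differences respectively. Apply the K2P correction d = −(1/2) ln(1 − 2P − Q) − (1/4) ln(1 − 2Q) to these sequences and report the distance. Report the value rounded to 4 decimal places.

0.3211

The sequences differ at positions 12 (C/T, transition), 15 (T/C, transition), 17 (T/C, transition), 18 (A/T, transversion), 25 (C/T, transition), 27 (A/G, transition), 28 (A/C, transversion), 32 (G/A, transition).
Of the 8 differences, 6 transitions and 2 transversions over 32 sites: P = 6/32 = 0.187500, Q = 2/32 = 0.062500.
d = −0.5·ln(0.562500) − 0.25·ln(0.875000) = −0.5·(-0.575364) − 0.25·(-0.133531) = 0.3211.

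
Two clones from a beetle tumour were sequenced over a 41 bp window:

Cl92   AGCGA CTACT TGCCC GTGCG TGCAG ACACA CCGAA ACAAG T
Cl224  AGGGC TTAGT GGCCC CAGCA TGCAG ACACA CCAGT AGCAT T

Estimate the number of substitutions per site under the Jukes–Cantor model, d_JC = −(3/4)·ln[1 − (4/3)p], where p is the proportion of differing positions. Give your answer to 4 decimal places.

0.4556

Differing sites — 3:C/G; 5:A/C; 6:C/T; 9:C/G; 11:T/G; 16:G/C; 17:T/A; 20:G/A; 33:G/A; 34:A/G; 35:A/T; 37:C/G; 38:A/C; 40:G/T.
p = 14/41 = 0.341463.
d = −0.75 · ln(1 − (4/3)·0.341463) = −0.75 · ln(0.544716) = −0.75 · (-0.607491) = 0.4556.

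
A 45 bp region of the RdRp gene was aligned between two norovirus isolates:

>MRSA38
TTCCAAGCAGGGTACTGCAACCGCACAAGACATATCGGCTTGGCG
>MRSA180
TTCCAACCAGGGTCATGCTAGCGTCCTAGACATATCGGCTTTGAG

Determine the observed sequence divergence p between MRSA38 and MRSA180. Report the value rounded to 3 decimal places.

Differing sites — 7:G/C; 14:A/C; 15:C/A; 19:A/T; 21:C/G; 24:C/T; 25:A/C; 27:A/T; 42:G/T; 44:C/A.
There are 10 differences over 45 sites, so p = 10/45 = 0.222.

0.222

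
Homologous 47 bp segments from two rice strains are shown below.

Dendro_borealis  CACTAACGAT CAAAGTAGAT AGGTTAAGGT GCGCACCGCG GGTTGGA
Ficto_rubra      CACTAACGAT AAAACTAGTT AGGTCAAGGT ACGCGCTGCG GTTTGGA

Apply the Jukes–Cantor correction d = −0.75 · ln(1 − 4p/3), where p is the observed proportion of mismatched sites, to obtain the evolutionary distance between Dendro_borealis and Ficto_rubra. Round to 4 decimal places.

Differing sites — 11:C/A; 15:G/C; 19:A/T; 25:T/C; 31:G/A; 35:A/G; 37:C/T; 42:G/T.
p = 8/47 = 0.170213.
d = −0.75 · ln(1 − (4/3)·0.170213) = −0.75 · ln(0.773049) = −0.75 · (-0.257413) = 0.1931.

0.1931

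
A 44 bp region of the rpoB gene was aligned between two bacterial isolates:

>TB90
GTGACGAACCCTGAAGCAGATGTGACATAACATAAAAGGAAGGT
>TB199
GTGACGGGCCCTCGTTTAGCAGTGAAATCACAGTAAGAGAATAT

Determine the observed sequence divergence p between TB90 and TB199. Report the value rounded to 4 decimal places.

0.3864

Mismatches occur at site 7 (A/G), site 8 (A/G), site 13 (G/C), site 14 (A/G), site 15 (A/T), site 16 (G/T), site 17 (C/T), site 20 (A/C), site 21 (T/A), site 26 (C/A), site 29 (A/C), site 33 (T/G), site 34 (A/T), site 37 (A/G), site 38 (G/A), site 42 (G/T), site 43 (G/A).
There are 17 differences over 44 sites, so p = 17/44 = 0.3864.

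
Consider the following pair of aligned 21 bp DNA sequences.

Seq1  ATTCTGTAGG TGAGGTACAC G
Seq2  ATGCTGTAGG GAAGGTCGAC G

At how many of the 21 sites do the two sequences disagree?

Differing sites — 3:T/G; 11:T/G; 12:G/A; 17:A/C; 18:C/G.
That gives 5 mismatches out of 21 aligned sites, so the Hamming distance is 5.

5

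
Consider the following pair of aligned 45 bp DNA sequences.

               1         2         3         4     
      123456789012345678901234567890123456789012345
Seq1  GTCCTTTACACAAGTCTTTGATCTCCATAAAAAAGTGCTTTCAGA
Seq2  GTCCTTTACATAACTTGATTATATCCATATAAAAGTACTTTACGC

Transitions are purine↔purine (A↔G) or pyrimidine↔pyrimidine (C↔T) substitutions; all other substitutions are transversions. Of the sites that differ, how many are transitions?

3

The sequences differ at positions 11 (C/T, transition), 14 (G/C, transversion), 16 (C/T, transition), 17 (T/G, transversion), 18 (T/A, transversion), 20 (G/T, transversion), 23 (C/A, transversion), 30 (A/T, transversion), 37 (G/A, transition), 42 (C/A, transversion), 43 (A/C, transversion), 45 (A/C, transversion).
Of the 12 differences, 3 transitions and 9 transversions, so the answer is 3.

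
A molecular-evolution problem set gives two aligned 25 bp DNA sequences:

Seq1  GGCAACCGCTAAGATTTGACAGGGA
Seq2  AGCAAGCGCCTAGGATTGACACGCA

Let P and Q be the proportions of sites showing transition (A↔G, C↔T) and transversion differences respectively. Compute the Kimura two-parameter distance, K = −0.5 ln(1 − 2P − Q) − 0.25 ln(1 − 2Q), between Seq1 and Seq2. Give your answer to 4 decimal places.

Differing sites — 1:G/A (Ti); 6:C/G (Tv); 10:T/C (Ti); 11:A/T (Tv); 14:A/G (Ti); 15:T/A (Tv); 22:G/C (Tv); 24:G/C (Tv).
Of the 8 differences, 3 transitions and 5 transversions over 25 sites: P = 3/25 = 0.120000, Q = 5/25 = 0.200000.
d = −0.5·ln(0.560000) − 0.25·ln(0.600000) = −0.5·(-0.579818) − 0.25·(-0.510826) = 0.4176.

0.4176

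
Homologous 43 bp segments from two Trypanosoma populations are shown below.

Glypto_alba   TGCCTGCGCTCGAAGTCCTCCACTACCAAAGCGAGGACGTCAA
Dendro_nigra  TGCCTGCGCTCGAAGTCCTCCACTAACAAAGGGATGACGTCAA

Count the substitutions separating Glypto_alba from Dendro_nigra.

3

The sequences differ at positions 26 (C/A), 32 (C/G), 35 (G/T).
That gives 3 mismatches out of 43 aligned sites, so the Hamming distance is 3.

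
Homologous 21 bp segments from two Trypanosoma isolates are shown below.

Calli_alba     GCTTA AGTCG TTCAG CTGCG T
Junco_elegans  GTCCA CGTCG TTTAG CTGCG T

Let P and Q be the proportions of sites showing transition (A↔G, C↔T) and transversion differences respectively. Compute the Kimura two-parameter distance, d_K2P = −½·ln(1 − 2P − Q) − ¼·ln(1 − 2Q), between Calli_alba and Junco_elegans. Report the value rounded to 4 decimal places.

0.3048

Mismatches occur at site 2 (C→T, transition), site 3 (T→C, transition), site 4 (T→C, transition), site 6 (A→C, transversion), site 13 (C→T, transition).
Of the 5 differences, 4 transitions and 1 transversion over 21 sites: P = 4/21 = 0.190476, Q = 1/21 = 0.047619.
d = −0.5·ln(0.571429) − 0.25·ln(0.904762) = −0.5·(-0.559615) − 0.25·(-0.100083) = 0.3048.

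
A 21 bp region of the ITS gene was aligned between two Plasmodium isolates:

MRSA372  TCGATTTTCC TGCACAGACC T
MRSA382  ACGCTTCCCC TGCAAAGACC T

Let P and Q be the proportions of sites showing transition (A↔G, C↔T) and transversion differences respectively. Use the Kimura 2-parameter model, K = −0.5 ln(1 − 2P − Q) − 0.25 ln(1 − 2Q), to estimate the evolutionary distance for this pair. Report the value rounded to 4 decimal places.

0.2869

Differing sites — 1:T/A (Tv); 4:A/C (Tv); 7:T/C (Ti); 8:T/C (Ti); 15:C/A (Tv).
Of the 5 differences, 2 transitions and 3 transversions over 21 sites: P = 2/21 = 0.095238, Q = 3/21 = 0.142857.
d = −0.5·ln(0.666667) − 0.25·ln(0.714286) = −0.5·(-0.405465) − 0.25·(-0.336472) = 0.2869.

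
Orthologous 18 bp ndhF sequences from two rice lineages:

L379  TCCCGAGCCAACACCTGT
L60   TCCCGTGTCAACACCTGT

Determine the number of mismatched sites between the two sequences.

2

The sequences differ at positions 6 (A/T), 8 (C/T).
That gives 2 mismatches out of 18 aligned sites, so the Hamming distance is 2.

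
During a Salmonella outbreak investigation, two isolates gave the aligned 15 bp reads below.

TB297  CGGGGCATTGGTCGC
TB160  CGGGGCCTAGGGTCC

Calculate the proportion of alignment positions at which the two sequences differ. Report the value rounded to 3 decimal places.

Differing sites — 7:A/C; 9:T/A; 12:T/G; 13:C/T; 14:G/C.
There are 5 differences over 15 sites, so p = 5/15 = 0.333.

0.333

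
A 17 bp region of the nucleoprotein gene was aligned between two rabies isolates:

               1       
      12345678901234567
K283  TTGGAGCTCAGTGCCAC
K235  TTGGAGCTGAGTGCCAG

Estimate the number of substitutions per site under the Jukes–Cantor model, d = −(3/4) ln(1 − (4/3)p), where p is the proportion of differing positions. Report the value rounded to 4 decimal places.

Differing sites — 9:C/G; 17:C/G.
p = 2/17 = 0.117647.
d = −0.75 · ln(1 − (4/3)·0.117647) = −0.75 · ln(0.843137) = −0.75 · (-0.170626) = 0.1280.

0.1280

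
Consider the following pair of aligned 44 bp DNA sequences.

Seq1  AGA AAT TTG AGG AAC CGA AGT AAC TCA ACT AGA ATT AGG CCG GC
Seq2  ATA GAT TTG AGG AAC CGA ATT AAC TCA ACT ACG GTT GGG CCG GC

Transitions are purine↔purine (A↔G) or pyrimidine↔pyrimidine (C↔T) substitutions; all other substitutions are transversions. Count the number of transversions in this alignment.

The sequences differ at positions 2 (G/T, transversion), 4 (A/G, transition), 20 (G/T, transversion), 32 (G/C, transversion), 33 (A/G, transition), 34 (A/G, transition), 37 (A/G, transition).
Of the 7 differences, 4 transitions and 3 transversions, so the answer is 3.

3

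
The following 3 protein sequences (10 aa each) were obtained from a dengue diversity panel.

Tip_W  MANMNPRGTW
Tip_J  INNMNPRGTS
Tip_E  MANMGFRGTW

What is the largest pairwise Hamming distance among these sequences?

5

Pairwise Hamming distances:
  Tip_W vs Tip_J: 3
  Tip_W vs Tip_E: 2
  Tip_J vs Tip_E: 5
The largest is 5, between Tip_J and Tip_E.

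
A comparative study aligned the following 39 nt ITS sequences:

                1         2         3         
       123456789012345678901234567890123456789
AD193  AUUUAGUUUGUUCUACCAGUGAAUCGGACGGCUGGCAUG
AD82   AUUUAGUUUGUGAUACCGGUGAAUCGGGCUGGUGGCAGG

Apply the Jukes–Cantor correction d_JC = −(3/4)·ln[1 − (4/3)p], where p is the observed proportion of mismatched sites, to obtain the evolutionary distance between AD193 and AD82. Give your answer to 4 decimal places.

Differing sites — 12:U/G; 13:C/A; 18:A/G; 28:A/G; 30:G/U; 32:C/G; 38:U/G.
p = 7/39 = 0.179487.
d = −0.75 · ln(1 − (4/3)·0.179487) = −0.75 · ln(0.760684) = −0.75 · (-0.273537) = 0.2052.

0.2052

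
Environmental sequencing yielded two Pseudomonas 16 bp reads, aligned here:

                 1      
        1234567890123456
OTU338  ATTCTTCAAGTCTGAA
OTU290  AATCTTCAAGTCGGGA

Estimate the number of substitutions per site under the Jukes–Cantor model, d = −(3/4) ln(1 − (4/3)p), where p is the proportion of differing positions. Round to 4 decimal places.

0.2158

Mismatches occur at site 2 (T→A), site 13 (T→G), site 15 (A→G).
p = 3/16 = 0.187500.
d = −0.75 · ln(1 − (4/3)·0.187500) = −0.75 · ln(0.750000) = −0.75 · (-0.287682) = 0.2158.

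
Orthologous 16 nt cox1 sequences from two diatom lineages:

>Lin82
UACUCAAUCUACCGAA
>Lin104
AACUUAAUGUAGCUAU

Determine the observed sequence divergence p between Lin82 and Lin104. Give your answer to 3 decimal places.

0.375

The sequences differ at positions 1 (U/A), 5 (C/U), 9 (C/G), 12 (C/G), 14 (G/U), 16 (A/U).
There are 6 differences over 16 sites, so p = 6/16 = 0.375.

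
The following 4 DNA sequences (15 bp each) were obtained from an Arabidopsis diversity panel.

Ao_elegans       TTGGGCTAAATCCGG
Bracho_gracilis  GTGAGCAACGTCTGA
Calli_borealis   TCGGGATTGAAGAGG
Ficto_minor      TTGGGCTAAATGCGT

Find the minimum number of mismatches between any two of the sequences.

2

Pairwise Hamming distances:
  Ao_elegans vs Bracho_gracilis: 7
  Ao_elegans vs Calli_borealis: 7
  Ao_elegans vs Ficto_minor: 2
  Bracho_gracilis vs Calli_borealis: 12
  Bracho_gracilis vs Ficto_minor: 8
  Calli_borealis vs Ficto_minor: 7
The smallest is 2, between Ao_elegans and Ficto_minor.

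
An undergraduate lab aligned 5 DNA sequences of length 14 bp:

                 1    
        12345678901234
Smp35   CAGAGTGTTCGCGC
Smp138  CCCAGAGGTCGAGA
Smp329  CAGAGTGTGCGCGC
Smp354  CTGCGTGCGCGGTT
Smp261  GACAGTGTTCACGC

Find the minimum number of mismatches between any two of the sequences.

1

Pairwise Hamming distances:
  Smp35 vs Smp138: 6
  Smp35 vs Smp329: 1
  Smp35 vs Smp354: 7
  Smp35 vs Smp261: 3
  Smp138 vs Smp329: 7
  Smp138 vs Smp354: 9
  Smp138 vs Smp261: 7
  Smp329 vs Smp354: 6
  Smp329 vs Smp261: 4
  Smp354 vs Smp261: 10
The smallest is 1, between Smp35 and Smp329.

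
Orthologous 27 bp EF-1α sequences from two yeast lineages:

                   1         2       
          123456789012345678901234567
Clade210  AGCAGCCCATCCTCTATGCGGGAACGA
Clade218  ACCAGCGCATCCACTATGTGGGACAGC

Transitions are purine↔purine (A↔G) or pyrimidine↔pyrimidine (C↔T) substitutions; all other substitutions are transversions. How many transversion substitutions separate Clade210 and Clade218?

Differing sites — 2:G/C (Tv); 7:C/G (Tv); 13:T/A (Tv); 19:C/T (Ti); 24:A/C (Tv); 25:C/A (Tv); 27:A/C (Tv).
Of the 7 differences, 1 transition and 6 transversions, so the answer is 6.

6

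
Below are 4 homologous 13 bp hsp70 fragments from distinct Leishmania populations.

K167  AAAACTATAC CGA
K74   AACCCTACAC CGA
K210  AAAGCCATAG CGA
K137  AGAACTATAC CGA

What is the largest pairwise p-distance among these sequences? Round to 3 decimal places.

0.385

Pairwise Hamming distances:
  K167 vs K74: 3
  K167 vs K210: 3
  K167 vs K137: 1
  K74 vs K210: 5
  K74 vs K137: 4
  K210 vs K137: 4
The largest is 5 mismatches, between K74 and K210; p = 5/13 = 0.385.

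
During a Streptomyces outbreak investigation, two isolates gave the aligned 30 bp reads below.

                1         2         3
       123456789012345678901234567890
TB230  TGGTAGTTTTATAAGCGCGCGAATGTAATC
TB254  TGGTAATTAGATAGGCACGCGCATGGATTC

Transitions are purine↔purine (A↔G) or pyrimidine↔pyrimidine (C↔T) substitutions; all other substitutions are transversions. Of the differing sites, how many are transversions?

Differing sites — 6:G/A (Ti); 9:T/A (Tv); 10:T/G (Tv); 14:A/G (Ti); 17:G/A (Ti); 22:A/C (Tv); 26:T/G (Tv); 28:A/T (Tv).
Of the 8 differences, 3 transitions and 5 transversions, so the answer is 5.

5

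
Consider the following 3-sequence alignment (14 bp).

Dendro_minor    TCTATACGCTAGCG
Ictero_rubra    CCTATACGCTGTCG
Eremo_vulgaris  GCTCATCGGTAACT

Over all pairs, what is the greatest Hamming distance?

Pairwise Hamming distances:
  Dendro_minor vs Ictero_rubra: 3
  Dendro_minor vs Eremo_vulgaris: 7
  Ictero_rubra vs Eremo_vulgaris: 8
The largest is 8, between Ictero_rubra and Eremo_vulgaris.

8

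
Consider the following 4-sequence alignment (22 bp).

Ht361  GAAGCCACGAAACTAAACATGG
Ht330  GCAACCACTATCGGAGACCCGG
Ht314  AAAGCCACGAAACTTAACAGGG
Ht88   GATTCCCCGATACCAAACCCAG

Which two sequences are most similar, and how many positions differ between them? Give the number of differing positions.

Pairwise Hamming distances:
  Ht361 vs Ht330: 10
  Ht361 vs Ht314: 3
  Ht361 vs Ht88: 8
  Ht330 vs Ht314: 12
  Ht330 vs Ht88: 10
  Ht314 vs Ht88: 10
The smallest is 3, between Ht361 and Ht314.

3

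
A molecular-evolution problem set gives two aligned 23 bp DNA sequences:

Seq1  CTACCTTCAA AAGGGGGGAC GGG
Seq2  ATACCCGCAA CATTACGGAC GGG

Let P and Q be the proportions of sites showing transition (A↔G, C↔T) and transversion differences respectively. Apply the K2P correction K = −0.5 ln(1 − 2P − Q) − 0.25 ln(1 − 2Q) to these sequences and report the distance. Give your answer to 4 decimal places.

Differing sites — 1:C/A (Tv); 6:T/C (Ti); 7:T/G (Tv); 11:A/C (Tv); 13:G/T (Tv); 14:G/T (Tv); 15:G/A (Ti); 16:G/C (Tv).
Of the 8 differences, 2 transitions and 6 transversions over 23 sites: P = 2/23 = 0.086957, Q = 6/23 = 0.260870.
d = −0.5·ln(0.565216) − 0.25·ln(0.478260) = −0.5·(-0.570547) − 0.25·(-0.737601) = 0.4697.

0.4697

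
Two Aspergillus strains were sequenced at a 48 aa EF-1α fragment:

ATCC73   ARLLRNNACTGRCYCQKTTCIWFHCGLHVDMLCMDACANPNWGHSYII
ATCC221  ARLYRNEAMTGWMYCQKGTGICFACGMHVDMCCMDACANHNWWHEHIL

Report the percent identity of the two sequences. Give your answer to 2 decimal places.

Mismatches occur at site 4 (L↔Y), site 7 (N↔E), site 9 (C↔M), site 12 (R↔W), site 13 (C↔M), site 18 (T↔G), site 20 (C↔G), site 22 (W↔C), site 24 (H↔A), site 27 (L↔M), site 32 (L↔C), site 40 (P↔H), site 43 (G↔W), site 45 (S↔E), site 46 (Y↔H), site 48 (I↔L).
32 of the 48 sites match, so the percent identity is 32/48 × 100 = 66.67%.

66.67%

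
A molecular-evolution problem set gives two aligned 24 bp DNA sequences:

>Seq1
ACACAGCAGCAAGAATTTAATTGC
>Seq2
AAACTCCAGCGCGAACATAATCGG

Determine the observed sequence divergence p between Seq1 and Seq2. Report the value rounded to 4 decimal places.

The sequences differ at positions 2 (C/A), 5 (A/T), 6 (G/C), 11 (A/G), 12 (A/C), 16 (T/C), 17 (T/A), 22 (T/C), 24 (C/G).
There are 9 differences over 24 sites, so p = 9/24 = 0.3750.

0.3750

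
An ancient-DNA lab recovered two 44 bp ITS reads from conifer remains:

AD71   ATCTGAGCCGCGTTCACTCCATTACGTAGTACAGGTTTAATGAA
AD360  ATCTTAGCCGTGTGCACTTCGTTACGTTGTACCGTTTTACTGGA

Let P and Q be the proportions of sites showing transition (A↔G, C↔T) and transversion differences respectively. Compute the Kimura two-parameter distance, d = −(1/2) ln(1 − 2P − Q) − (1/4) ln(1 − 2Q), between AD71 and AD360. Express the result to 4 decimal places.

The sequences differ at positions 5 (G/T, transversion), 11 (C/T, transition), 14 (T/G, transversion), 19 (C/T, transition), 21 (A/G, transition), 28 (A/T, transversion), 33 (A/C, transversion), 35 (G/T, transversion), 40 (A/C, transversion), 43 (A/G, transition).
Of the 10 differences, 4 transitions and 6 transversions over 44 sites: P = 4/44 = 0.090909, Q = 6/44 = 0.136364.
d = −0.5·ln(0.681818) − 0.25·ln(0.727272) = −0.5·(-0.382993) − 0.25·(-0.318455) = 0.2711.

0.2711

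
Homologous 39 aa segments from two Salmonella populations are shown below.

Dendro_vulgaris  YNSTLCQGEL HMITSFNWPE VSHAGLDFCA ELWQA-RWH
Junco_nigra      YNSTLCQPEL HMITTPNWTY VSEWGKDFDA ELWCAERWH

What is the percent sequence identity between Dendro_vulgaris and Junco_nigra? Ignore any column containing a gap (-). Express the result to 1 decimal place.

Excluding the 1 gap column leaves 38 comparable sites.
The sequences differ at positions 8 (G/P), 15 (S/T), 16 (F/P), 19 (P/T), 20 (E/Y), 23 (H/E), 24 (A/W), 26 (L/K), 29 (C/D), 34 (Q/C).
28 of the 38 comparable sites match, so the percent identity is 28/38 × 100 = 73.7%.

73.7%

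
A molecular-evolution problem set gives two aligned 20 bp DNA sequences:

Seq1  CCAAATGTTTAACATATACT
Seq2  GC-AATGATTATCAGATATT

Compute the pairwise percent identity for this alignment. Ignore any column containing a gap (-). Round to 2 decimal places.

Excluding the 1 gap column leaves 19 comparable sites.
Differing sites — 1:C/G; 8:T/A; 12:A/T; 15:T/G; 19:C/T.
14 of the 19 comparable sites match, so the percent identity is 14/19 × 100 = 73.68%.

73.68%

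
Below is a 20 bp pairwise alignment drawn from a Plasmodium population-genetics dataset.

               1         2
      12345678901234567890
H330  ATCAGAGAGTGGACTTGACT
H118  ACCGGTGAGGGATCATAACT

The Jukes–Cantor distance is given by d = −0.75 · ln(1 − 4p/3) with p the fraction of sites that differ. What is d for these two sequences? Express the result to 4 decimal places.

0.5716

The sequences differ at positions 2 (T/C), 4 (A/G), 6 (A/T), 10 (T/G), 12 (G/A), 13 (A/T), 15 (T/A), 17 (G/A).
p = 8/20 = 0.400000.
d = −0.75 · ln(1 − (4/3)·0.400000) = −0.75 · ln(0.466667) = −0.75 · (-0.762139) = 0.5716.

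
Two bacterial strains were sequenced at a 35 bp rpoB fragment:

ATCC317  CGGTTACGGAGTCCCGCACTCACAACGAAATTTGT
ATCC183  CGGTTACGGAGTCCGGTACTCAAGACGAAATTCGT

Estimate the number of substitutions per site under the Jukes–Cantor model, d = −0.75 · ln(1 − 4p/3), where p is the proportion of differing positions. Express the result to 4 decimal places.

0.1585

Differing sites — 15:C/G; 17:C/T; 23:C/A; 24:A/G; 33:T/C.
p = 5/35 = 0.142857.
d = −0.75 · ln(1 − (4/3)·0.142857) = −0.75 · ln(0.809524) = −0.75 · (-0.211309) = 0.1585.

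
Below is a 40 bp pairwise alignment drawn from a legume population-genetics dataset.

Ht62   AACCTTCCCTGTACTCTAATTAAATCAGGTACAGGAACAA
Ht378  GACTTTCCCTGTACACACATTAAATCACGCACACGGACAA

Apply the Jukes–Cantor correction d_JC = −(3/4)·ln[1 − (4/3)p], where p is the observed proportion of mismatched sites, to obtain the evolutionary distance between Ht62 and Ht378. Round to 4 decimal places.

Mismatches occur at site 1 (A/G), site 4 (C/T), site 15 (T/A), site 17 (T/A), site 18 (A/C), site 28 (G/C), site 30 (T/C), site 34 (G/C), site 36 (A/G).
p = 9/40 = 0.225000.
d = −0.75 · ln(1 − (4/3)·0.225000) = −0.75 · ln(0.700000) = −0.75 · (-0.356675) = 0.2675.

0.2675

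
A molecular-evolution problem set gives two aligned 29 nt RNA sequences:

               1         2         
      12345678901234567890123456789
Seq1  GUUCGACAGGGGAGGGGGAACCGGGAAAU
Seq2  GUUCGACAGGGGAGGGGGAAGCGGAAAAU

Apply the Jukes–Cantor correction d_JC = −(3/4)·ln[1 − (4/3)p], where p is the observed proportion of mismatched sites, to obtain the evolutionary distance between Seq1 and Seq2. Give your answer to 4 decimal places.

The sequences differ at positions 21 (C/G), 25 (G/A).
p = 2/29 = 0.068966.
d = −0.75 · ln(1 − (4/3)·0.068966) = −0.75 · ln(0.908045) = −0.75 · (-0.096461) = 0.0723.

0.0723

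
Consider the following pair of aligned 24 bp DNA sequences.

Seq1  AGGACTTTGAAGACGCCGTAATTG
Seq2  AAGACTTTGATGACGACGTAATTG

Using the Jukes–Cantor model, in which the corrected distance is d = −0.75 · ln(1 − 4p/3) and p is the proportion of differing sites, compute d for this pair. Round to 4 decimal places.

0.1367

The sequences differ at positions 2 (G/A), 11 (A/T), 16 (C/A).
p = 3/24 = 0.125000.
d = −0.75 · ln(1 − (4/3)·0.125000) = −0.75 · ln(0.833333) = −0.75 · (-0.182322) = 0.1367.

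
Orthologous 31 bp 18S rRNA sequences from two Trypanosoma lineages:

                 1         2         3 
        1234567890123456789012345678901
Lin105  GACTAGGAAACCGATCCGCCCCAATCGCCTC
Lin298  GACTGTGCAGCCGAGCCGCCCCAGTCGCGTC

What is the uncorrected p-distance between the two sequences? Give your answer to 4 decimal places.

The sequences differ at positions 5 (A/G), 6 (G/T), 8 (A/C), 10 (A/G), 15 (T/G), 24 (A/G), 29 (C/G).
There are 7 differences over 31 sites, so p = 7/31 = 0.2258.

0.2258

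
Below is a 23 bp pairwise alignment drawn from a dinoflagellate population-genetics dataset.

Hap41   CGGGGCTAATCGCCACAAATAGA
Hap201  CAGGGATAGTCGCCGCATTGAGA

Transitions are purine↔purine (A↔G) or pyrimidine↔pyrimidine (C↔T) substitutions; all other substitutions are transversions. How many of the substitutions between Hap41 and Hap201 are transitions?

3

Mismatches occur at site 2 (G↔A, transition), site 6 (C↔A, transversion), site 9 (A↔G, transition), site 15 (A↔G, transition), site 18 (A↔T, transversion), site 19 (A↔T, transversion), site 20 (T↔G, transversion).
Of the 7 differences, 3 transitions and 4 transversions, so the answer is 3.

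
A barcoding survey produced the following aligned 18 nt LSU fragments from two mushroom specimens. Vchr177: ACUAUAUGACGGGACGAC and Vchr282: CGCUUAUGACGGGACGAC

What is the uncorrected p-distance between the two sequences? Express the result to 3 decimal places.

0.222

The sequences differ at positions 1 (A/C), 2 (C/G), 3 (U/C), 4 (A/U).
There are 4 differences over 18 sites, so p = 4/18 = 0.222.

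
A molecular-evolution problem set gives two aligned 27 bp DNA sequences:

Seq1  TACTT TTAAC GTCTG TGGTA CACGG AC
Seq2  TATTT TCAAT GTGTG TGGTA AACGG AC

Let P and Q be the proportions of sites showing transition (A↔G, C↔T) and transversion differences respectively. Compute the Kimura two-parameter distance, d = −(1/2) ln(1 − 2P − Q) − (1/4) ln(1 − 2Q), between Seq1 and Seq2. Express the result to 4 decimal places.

Mismatches occur at site 3 (C→T, transition), site 7 (T→C, transition), site 10 (C→T, transition), site 13 (C→G, transversion), site 21 (C→A, transversion).
Of the 5 differences, 3 transitions and 2 transversions over 27 sites: P = 3/27 = 0.111111, Q = 2/27 = 0.074074.
d = −0.5·ln(0.703704) − 0.25·ln(0.851852) = −0.5·(-0.351397) − 0.25·(-0.160342) = 0.2158.

0.2158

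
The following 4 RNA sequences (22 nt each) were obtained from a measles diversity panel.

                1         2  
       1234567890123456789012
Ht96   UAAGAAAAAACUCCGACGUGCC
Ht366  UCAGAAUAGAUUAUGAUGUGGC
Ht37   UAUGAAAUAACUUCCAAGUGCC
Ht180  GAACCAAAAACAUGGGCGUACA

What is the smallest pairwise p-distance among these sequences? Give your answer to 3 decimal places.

Pairwise Hamming distances:
  Ht96 vs Ht366: 8
  Ht96 vs Ht37: 5
  Ht96 vs Ht180: 9
  Ht366 vs Ht37: 11
  Ht366 vs Ht180: 15
  Ht37 vs Ht180: 12
The smallest is 5 mismatches, between Ht96 and Ht37; p = 5/22 = 0.227.

0.227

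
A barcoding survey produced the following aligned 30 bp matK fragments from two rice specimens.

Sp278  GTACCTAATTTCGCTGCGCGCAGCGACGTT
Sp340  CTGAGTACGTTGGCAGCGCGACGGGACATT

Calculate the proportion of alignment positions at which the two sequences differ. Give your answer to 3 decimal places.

Differing sites — 1:G/C; 3:A/G; 4:C/A; 5:C/G; 8:A/C; 9:T/G; 12:C/G; 15:T/A; 21:C/A; 22:A/C; 24:C/G; 28:G/A.
There are 12 differences over 30 sites, so p = 12/30 = 0.400.

0.400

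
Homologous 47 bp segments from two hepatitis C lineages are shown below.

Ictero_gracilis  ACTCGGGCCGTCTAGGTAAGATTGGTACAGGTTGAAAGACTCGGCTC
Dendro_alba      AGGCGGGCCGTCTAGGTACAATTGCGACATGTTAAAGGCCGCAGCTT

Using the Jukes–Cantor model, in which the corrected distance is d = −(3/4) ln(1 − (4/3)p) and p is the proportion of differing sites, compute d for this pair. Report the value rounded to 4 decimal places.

Mismatches occur at site 2 (C→G), site 3 (T→G), site 19 (A→C), site 20 (G→A), site 25 (G→C), site 26 (T→G), site 30 (G→T), site 34 (G→A), site 37 (A→G), site 39 (A→C), site 41 (T→G), site 43 (G→A), site 47 (C→T).
p = 13/47 = 0.276596.
d = −0.75 · ln(1 − (4/3)·0.276596) = −0.75 · ln(0.631205) = −0.75 · (-0.460125) = 0.3451.

0.3451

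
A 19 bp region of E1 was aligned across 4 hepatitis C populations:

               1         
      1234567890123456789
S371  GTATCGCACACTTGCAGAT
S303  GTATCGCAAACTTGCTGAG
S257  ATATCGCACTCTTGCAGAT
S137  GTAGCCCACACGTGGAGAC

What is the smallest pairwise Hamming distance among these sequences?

2

Pairwise Hamming distances:
  S371 vs S303: 3
  S371 vs S257: 2
  S371 vs S137: 5
  S303 vs S257: 5
  S303 vs S137: 7
  S257 vs S137: 7
The smallest is 2, between S371 and S257.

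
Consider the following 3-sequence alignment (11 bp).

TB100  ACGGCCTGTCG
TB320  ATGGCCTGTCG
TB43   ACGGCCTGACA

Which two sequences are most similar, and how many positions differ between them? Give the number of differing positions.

Pairwise Hamming distances:
  TB100 vs TB320: 1
  TB100 vs TB43: 2
  TB320 vs TB43: 3
The smallest is 1, between TB100 and TB320.

1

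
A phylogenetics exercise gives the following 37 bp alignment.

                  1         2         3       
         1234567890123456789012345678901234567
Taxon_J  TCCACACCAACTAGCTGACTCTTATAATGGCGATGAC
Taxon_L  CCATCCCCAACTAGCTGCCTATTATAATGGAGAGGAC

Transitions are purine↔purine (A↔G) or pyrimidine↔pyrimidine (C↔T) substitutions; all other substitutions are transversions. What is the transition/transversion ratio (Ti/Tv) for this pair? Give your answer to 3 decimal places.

0.143

Differing sites — 1:T/C (Ti); 3:C/A (Tv); 4:A/T (Tv); 6:A/C (Tv); 18:A/C (Tv); 21:C/A (Tv); 31:C/A (Tv); 34:T/G (Tv).
Of the 8 differences, 1 transition and 7 transversions, so Ti/Tv = 1/7 = 0.143.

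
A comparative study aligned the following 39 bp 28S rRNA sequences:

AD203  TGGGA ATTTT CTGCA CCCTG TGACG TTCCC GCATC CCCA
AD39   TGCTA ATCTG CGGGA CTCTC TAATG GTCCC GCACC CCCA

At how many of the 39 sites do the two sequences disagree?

The sequences differ at positions 3 (G/C), 4 (G/T), 8 (T/C), 10 (T/G), 12 (T/G), 14 (C/G), 17 (C/T), 20 (G/C), 22 (G/A), 24 (C/T), 26 (T/G), 34 (T/C).
That gives 12 mismatches out of 39 aligned sites, so the Hamming distance is 12.

12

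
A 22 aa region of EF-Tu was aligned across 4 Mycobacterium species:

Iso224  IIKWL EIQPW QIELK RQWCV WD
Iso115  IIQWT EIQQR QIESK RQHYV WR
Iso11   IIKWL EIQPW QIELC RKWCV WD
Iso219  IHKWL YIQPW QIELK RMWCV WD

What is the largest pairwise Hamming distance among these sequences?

11

Pairwise Hamming distances:
  Iso224 vs Iso115: 8
  Iso224 vs Iso11: 2
  Iso224 vs Iso219: 3
  Iso115 vs Iso11: 10
  Iso115 vs Iso219: 11
  Iso11 vs Iso219: 4
The largest is 11, between Iso115 and Iso219.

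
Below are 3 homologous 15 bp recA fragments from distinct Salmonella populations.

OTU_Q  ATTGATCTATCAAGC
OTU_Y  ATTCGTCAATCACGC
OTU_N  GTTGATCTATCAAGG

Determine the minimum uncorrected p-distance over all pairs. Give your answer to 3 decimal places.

0.133

Pairwise Hamming distances:
  OTU_Q vs OTU_Y: 4
  OTU_Q vs OTU_N: 2
  OTU_Y vs OTU_N: 6
The smallest is 2 mismatches, between OTU_Q and OTU_N; p = 2/15 = 0.133.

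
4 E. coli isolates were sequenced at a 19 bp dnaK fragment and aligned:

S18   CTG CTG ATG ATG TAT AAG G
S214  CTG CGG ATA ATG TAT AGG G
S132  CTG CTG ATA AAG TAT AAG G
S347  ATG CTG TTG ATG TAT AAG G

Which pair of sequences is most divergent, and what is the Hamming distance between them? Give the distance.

Pairwise Hamming distances:
  S18 vs S214: 3
  S18 vs S132: 2
  S18 vs S347: 2
  S214 vs S132: 3
  S214 vs S347: 5
  S132 vs S347: 4
The largest is 5, between S214 and S347.

5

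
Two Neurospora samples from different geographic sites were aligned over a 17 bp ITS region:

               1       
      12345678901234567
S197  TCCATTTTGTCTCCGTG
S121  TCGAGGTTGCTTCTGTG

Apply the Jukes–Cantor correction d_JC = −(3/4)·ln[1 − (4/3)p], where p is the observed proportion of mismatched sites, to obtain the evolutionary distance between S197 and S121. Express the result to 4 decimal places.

Mismatches occur at site 3 (C↔G), site 5 (T↔G), site 6 (T↔G), site 10 (T↔C), site 11 (C↔T), site 14 (C↔T).
p = 6/17 = 0.352941.
d = −0.75 · ln(1 − (4/3)·0.352941) = −0.75 · ln(0.529412) = −0.75 · (-0.635988) = 0.4770.

0.4770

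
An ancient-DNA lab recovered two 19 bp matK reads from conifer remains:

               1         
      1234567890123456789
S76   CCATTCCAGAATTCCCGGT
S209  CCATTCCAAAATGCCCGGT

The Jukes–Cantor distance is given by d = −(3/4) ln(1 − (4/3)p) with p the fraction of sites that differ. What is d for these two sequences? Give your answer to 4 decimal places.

0.1134

The sequences differ at positions 9 (G/A), 13 (T/G).
p = 2/19 = 0.105263.
d = −0.75 · ln(1 − (4/3)·0.105263) = −0.75 · ln(0.859649) = −0.75 · (-0.151231) = 0.1134.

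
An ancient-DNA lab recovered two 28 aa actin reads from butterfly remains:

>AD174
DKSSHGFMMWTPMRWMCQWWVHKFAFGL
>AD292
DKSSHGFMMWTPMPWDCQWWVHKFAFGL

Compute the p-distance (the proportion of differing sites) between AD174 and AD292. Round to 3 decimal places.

The sequences differ at positions 14 (R/P), 16 (M/D).
There are 2 differences over 28 sites, so p = 2/28 = 0.071.

0.071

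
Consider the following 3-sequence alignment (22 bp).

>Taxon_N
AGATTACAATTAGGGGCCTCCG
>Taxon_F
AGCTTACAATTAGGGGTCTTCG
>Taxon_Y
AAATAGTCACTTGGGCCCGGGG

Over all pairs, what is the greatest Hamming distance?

Pairwise Hamming distances:
  Taxon_N vs Taxon_F: 3
  Taxon_N vs Taxon_Y: 11
  Taxon_F vs Taxon_Y: 13
The largest is 13, between Taxon_F and Taxon_Y.

13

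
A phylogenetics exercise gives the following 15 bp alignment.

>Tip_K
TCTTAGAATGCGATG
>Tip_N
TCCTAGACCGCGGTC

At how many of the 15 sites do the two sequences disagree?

5

Differing sites — 3:T/C; 8:A/C; 9:T/C; 13:A/G; 15:G/C.
That gives 5 mismatches out of 15 aligned sites, so the Hamming distance is 5.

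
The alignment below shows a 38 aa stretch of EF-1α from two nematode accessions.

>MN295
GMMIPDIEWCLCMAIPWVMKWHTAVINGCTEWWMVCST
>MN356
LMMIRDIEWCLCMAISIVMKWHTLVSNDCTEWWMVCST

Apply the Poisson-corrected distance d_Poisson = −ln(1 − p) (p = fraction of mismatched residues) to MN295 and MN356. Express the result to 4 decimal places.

0.2036

Mismatches occur at site 1 (G/L), site 5 (P/R), site 16 (P/S), site 17 (W/I), site 24 (A/L), site 26 (I/S), site 28 (G/D).
p = 7/38 = 0.184211.
d = −ln(1 − 0.184211) = −ln(0.815789) = 0.2036.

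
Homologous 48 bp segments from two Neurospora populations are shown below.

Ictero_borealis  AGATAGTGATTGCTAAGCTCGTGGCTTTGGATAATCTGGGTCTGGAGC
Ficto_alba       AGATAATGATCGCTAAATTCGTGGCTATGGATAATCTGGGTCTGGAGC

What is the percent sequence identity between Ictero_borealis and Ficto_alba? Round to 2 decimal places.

89.58%

The sequences differ at positions 6 (G/A), 11 (T/C), 17 (G/A), 18 (C/T), 27 (T/A).
43 of the 48 sites match, so the percent identity is 43/48 × 100 = 89.58%.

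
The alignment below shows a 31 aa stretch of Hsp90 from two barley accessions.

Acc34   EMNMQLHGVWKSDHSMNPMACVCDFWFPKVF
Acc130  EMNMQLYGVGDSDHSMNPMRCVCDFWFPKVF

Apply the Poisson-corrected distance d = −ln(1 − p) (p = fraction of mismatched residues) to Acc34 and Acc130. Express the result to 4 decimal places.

The sequences differ at positions 7 (H/Y), 10 (W/G), 11 (K/D), 20 (A/R).
p = 4/31 = 0.129032.
d = −ln(1 − 0.129032) = −ln(0.870968) = 0.1382.

0.1382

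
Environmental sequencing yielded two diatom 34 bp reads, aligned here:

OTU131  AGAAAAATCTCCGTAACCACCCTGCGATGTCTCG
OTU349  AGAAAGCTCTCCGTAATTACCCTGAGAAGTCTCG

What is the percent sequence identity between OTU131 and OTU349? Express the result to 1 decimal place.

82.4%

The sequences differ at positions 6 (A/G), 7 (A/C), 17 (C/T), 18 (C/T), 25 (C/A), 28 (T/A).
28 of the 34 sites match, so the percent identity is 28/34 × 100 = 82.4%.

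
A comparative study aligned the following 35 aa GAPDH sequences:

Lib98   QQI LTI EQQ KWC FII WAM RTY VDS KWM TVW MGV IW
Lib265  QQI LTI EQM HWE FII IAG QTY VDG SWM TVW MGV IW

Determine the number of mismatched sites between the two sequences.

Differing sites — 9:Q/M; 10:K/H; 12:C/E; 16:W/I; 18:M/G; 19:R/Q; 24:S/G; 25:K/S.
That gives 8 mismatches out of 35 aligned sites, so the Hamming distance is 8.

8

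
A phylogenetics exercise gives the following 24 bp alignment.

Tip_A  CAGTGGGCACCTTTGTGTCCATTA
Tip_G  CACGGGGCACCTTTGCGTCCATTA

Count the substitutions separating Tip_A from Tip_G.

3

Mismatches occur at site 3 (G→C), site 4 (T→G), site 16 (T→C).
That gives 3 mismatches out of 24 aligned sites, so the Hamming distance is 3.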